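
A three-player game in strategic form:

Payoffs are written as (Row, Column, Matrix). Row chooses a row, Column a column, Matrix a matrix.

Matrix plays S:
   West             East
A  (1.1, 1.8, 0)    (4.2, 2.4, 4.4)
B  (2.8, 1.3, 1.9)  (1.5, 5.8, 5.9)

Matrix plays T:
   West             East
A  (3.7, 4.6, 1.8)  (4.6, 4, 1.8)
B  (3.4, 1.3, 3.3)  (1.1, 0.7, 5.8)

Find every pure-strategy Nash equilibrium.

The pure Nash equilibria are (A, West, T), (A, East, S).

For each strategy profile, look for a profitable unilateral deviation.
(A, West, S): Row can switch to B (1.1 → 2.8). Not NE.
(A, West, T): Row gets 3.7, best alternative 3.4; Column gets 4.6, best alternative 4; Matrix gets 1.8, best alternative 0. No profitable deviation — NE.
(A, East, S): Row gets 4.2, best alternative 1.5; Column gets 2.4, best alternative 1.8; Matrix gets 4.4, best alternative 1.8. No profitable deviation — NE.
(A, East, T): Column can switch to West (4 → 4.6). Not NE.
(B, West, S): Column can switch to East (1.3 → 5.8). Not NE.
(B, West, T): Row can switch to A (3.4 → 3.7). Not NE.
(B, East, S): Row can switch to A (1.5 → 4.2). Not NE.
(B, East, T): Row can switch to A (1.1 → 4.6). Not NE.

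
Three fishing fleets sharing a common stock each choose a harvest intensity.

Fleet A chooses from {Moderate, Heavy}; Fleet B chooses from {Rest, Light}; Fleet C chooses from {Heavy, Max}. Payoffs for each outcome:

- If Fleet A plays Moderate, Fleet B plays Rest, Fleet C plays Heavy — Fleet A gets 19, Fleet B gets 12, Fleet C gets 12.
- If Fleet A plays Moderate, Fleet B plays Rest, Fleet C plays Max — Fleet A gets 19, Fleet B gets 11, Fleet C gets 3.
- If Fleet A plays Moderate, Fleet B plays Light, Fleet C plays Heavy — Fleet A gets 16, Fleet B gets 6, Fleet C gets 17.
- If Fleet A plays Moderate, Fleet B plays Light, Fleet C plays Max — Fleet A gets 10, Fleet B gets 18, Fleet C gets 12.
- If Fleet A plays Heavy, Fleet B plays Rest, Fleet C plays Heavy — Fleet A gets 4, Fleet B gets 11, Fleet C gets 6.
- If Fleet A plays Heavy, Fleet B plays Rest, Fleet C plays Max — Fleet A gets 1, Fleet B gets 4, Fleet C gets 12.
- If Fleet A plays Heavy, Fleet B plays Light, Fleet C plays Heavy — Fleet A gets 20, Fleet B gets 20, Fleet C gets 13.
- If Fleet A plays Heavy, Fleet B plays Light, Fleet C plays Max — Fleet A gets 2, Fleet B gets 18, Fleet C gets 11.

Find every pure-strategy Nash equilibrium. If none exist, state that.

Fleet A against (Rest, Heavy): payoffs 19, 4 → best response Moderate.
Fleet A against (Rest, Max): payoffs 19, 1 → best response Moderate.
Fleet A against (Light, Heavy): payoffs 16, 20 → best response Heavy.
Fleet A against (Light, Max): payoffs 10, 2 → best response Moderate.
Fleet B against (Moderate, Heavy): payoffs 12, 6 → best response Rest.
Fleet B against (Moderate, Max): payoffs 11, 18 → best response Light.
Fleet B against (Heavy, Heavy): payoffs 11, 20 → best response Light.
Fleet B against (Heavy, Max): payoffs 4, 18 → best response Light.
Fleet C against (Moderate, Rest): payoffs 12, 3 → best response Heavy.
Fleet C against (Moderate, Light): payoffs 17, 12 → best response Heavy.
Fleet C against (Heavy, Rest): payoffs 6, 12 → best response Max.
Fleet C against (Heavy, Light): payoffs 13, 11 → best response Heavy.
Mutual best responses: (Moderate, Rest, Heavy); (Heavy, Light, Heavy).

(Moderate, Rest, Heavy); (Heavy, Light, Heavy)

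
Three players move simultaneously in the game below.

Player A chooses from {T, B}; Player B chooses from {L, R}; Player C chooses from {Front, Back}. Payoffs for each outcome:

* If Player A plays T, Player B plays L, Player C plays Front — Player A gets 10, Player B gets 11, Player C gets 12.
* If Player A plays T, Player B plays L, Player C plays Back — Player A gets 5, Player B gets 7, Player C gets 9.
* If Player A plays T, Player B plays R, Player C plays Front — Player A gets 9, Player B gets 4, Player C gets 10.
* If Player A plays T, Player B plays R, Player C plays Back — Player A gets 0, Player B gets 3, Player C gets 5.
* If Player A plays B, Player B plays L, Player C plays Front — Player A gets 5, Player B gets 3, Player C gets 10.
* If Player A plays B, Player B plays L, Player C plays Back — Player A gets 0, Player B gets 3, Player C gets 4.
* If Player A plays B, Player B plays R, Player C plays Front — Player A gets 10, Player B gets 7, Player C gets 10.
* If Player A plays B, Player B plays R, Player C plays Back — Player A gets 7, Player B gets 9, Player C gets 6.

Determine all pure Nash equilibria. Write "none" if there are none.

Mark each player's best response to every combination of opponents' strategies; a profile where every player is best-responding is a pure Nash equilibrium.
Player A against (L, Front): payoffs 10, 5 → best response T.
Player A against (L, Back): payoffs 5, 0 → best response T.
Player A against (R, Front): payoffs 9, 10 → best response B.
Player A against (R, Back): payoffs 0, 7 → best response B.
Player B against (T, Front): payoffs 11, 4 → best response L.
Player B against (T, Back): payoffs 7, 3 → best response L.
Player B against (B, Front): payoffs 3, 7 → best response R.
Player B against (B, Back): payoffs 3, 9 → best response R.
Player C against (T, L): payoffs 12, 9 → best response Front.
Player C against (T, R): payoffs 10, 5 → best response Front.
Player C against (B, L): payoffs 10, 4 → best response Front.
Player C against (B, R): payoffs 10, 6 → best response Front.
Mutual best responses: (T, L, Front); (B, R, Front).

(T, L, Front); (B, R, Front)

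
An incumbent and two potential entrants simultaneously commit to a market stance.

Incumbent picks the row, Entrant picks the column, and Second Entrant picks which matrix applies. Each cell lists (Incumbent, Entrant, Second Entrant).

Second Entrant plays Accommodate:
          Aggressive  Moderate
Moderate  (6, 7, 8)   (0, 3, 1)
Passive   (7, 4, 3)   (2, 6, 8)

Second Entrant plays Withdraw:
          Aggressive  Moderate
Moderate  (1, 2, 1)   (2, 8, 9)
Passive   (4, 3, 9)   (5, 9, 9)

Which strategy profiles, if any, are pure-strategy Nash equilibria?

Pure NE: (Passive, Moderate, Withdraw)

Incumbent against (Aggressive, Accommodate): payoffs 6, 7 → best response Passive.
Incumbent against (Aggressive, Withdraw): payoffs 1, 4 → best response Passive.
Incumbent against (Moderate, Accommodate): payoffs 0, 2 → best response Passive.
Incumbent against (Moderate, Withdraw): payoffs 2, 5 → best response Passive.
Entrant against (Moderate, Accommodate): payoffs 7, 3 → best response Aggressive.
Entrant against (Moderate, Withdraw): payoffs 2, 8 → best response Moderate.
Entrant against (Passive, Accommodate): payoffs 4, 6 → best response Moderate.
Entrant against (Passive, Withdraw): payoffs 3, 9 → best response Moderate.
Second Entrant against (Moderate, Aggressive): payoffs 8, 1 → best response Accommodate.
Second Entrant against (Moderate, Moderate): payoffs 1, 9 → best response Withdraw.
Second Entrant against (Passive, Aggressive): payoffs 3, 9 → best response Withdraw.
Second Entrant against (Passive, Moderate): payoffs 8, 9 → best response Withdraw.
Mutual best responses: (Passive, Moderate, Withdraw).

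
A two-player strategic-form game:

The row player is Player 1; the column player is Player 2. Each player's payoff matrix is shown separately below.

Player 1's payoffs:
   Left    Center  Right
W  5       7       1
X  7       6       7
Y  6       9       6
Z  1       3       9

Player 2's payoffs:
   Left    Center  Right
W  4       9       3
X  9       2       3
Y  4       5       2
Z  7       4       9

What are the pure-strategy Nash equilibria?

Player 1 against Left: payoffs 5, 7, 6, 1 → best response X.
Player 1 against Center: payoffs 7, 6, 9, 3 → best response Y.
Player 1 against Right: payoffs 1, 7, 6, 9 → best response Z.
Player 2 against W: payoffs 4, 9, 3 → best response Center.
Player 2 against X: payoffs 9, 2, 3 → best response Left.
Player 2 against Y: payoffs 4, 5, 2 → best response Center.
Player 2 against Z: payoffs 7, 4, 9 → best response Right.
Mutual best responses: (X, Left); (Y, Center); (Z, Right).

Pure-strategy Nash equilibria: (X, Left); (Y, Center); (Z, Right)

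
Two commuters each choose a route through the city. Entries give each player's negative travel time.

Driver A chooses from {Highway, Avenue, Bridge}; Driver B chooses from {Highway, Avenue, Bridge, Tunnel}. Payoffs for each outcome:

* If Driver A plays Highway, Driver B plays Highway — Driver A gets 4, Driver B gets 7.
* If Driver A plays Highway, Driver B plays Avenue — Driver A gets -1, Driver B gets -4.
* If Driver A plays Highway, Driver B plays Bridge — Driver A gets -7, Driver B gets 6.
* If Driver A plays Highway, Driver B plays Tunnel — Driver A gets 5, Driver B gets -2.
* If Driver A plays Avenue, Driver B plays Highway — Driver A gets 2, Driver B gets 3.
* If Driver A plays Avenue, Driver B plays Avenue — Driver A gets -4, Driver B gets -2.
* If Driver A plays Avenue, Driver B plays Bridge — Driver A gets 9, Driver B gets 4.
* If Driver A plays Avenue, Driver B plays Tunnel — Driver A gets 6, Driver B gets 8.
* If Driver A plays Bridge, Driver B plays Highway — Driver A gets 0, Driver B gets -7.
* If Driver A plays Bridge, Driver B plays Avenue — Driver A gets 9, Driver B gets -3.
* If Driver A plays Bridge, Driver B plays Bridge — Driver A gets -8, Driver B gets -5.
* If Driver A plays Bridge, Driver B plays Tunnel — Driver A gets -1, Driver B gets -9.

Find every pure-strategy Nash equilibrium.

Pure-strategy Nash equilibria: (Highway, Highway); (Avenue, Tunnel); (Bridge, Avenue)

Driver A against Highway: payoffs 4, 2, 0 → best response Highway.
Driver A against Avenue: payoffs -1, -4, 9 → best response Bridge.
Driver A against Bridge: payoffs -7, 9, -8 → best response Avenue.
Driver A against Tunnel: payoffs 5, 6, -1 → best response Avenue.
Driver B against Highway: payoffs 7, -4, 6, -2 → best response Highway.
Driver B against Avenue: payoffs 3, -2, 4, 8 → best response Tunnel.
Driver B against Bridge: payoffs -7, -3, -5, -9 → best response Avenue.
Mutual best responses: (Highway, Highway); (Avenue, Tunnel); (Bridge, Avenue).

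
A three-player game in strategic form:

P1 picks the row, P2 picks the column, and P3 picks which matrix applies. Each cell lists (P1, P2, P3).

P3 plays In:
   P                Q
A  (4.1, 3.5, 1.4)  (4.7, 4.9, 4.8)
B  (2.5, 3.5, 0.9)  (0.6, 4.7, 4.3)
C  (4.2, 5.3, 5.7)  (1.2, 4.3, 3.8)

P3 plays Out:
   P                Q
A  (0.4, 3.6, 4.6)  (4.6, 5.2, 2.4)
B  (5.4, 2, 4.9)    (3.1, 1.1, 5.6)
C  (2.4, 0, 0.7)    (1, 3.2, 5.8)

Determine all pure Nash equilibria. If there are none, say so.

P1 against (P, In): payoffs 4.1, 2.5, 4.2 → best response C.
P1 against (P, Out): payoffs 0.4, 5.4, 2.4 → best response B.
P1 against (Q, In): payoffs 4.7, 0.6, 1.2 → best response A.
P1 against (Q, Out): payoffs 4.6, 3.1, 1 → best response A.
P2 against (A, In): payoffs 3.5, 4.9 → best response Q.
P2 against (A, Out): payoffs 3.6, 5.2 → best response Q.
P2 against (B, In): payoffs 3.5, 4.7 → best response Q.
P2 against (B, Out): payoffs 2, 1.1 → best response P.
P2 against (C, In): payoffs 5.3, 4.3 → best response P.
P2 against (C, Out): payoffs 0, 3.2 → best response Q.
P3 against (A, P): payoffs 1.4, 4.6 → best response Out.
P3 against (A, Q): payoffs 4.8, 2.4 → best response In.
P3 against (B, P): payoffs 0.9, 4.9 → best response Out.
P3 against (B, Q): payoffs 4.3, 5.6 → best response Out.
P3 against (C, P): payoffs 5.7, 0.7 → best response In.
P3 against (C, Q): payoffs 3.8, 5.8 → best response Out.
Mutual best responses: (A, Q, In); (B, P, Out); (C, P, In).

The pure Nash equilibria are (A, Q, In); (B, P, Out); (C, P, In).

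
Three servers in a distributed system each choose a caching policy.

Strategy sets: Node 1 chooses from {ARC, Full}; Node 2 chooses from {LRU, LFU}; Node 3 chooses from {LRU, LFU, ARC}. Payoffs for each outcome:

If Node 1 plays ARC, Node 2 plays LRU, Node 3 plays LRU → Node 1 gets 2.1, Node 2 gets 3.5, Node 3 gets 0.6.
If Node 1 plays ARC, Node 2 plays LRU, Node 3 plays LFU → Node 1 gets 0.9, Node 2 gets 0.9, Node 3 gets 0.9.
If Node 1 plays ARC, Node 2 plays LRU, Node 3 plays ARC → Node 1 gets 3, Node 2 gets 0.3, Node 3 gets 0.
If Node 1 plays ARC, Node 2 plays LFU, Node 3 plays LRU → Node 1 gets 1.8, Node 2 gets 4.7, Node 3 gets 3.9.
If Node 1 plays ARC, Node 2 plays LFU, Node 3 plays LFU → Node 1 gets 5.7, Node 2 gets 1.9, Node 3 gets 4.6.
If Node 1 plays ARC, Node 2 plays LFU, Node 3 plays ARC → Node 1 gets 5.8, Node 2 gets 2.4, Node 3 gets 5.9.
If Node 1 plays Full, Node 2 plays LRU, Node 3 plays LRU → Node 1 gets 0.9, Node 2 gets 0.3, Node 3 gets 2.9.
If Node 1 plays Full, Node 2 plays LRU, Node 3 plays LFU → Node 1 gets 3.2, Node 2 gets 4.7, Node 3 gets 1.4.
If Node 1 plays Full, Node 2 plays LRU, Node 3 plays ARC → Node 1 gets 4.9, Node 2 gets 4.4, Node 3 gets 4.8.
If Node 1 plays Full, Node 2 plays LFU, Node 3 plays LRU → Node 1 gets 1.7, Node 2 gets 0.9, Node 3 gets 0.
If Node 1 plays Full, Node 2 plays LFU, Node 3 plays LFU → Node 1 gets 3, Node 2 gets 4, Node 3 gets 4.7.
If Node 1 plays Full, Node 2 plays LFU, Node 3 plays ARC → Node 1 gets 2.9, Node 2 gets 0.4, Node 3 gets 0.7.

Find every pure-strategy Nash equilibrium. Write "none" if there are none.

(ARC, LRU, LRU): Node 2 can switch to LFU (3.5 → 4.7). Not NE.
(ARC, LRU, LFU): Node 1 can switch to Full (0.9 → 3.2). Not NE.
(ARC, LRU, ARC): Node 1 can switch to Full (3 → 4.9). Not NE.
(ARC, LFU, LRU): Node 3 can switch to LFU (3.9 → 4.6). Not NE.
(ARC, LFU, LFU): Node 3 can switch to ARC (4.6 → 5.9). Not NE.
(ARC, LFU, ARC): Node 1 gets 5.8, best alternative 2.9; Node 2 gets 2.4, best alternative 0.3; Node 3 gets 5.9, best alternative 4.6. No profitable deviation — NE.
(Full, LRU, LRU): Node 1 can switch to ARC (0.9 → 2.1). Not NE.
(Full, LRU, LFU): Node 3 can switch to LRU (1.4 → 2.9). Not NE.
(Full, LRU, ARC): Node 1 gets 4.9, best alternative 3; Node 2 gets 4.4, best alternative 0.4; Node 3 gets 4.8, best alternative 2.9. No profitable deviation — NE.
(Full, LFU, LRU): Node 1 can switch to ARC (1.7 → 1.8). Not NE.
(Full, LFU, LFU): Node 1 can switch to ARC (3 → 5.7). Not NE.
(Full, LFU, ARC): Node 1 can switch to ARC (2.9 → 5.8). Not NE.

Pure-strategy Nash equilibria: (ARC, LFU, ARC); (Full, LRU, ARC)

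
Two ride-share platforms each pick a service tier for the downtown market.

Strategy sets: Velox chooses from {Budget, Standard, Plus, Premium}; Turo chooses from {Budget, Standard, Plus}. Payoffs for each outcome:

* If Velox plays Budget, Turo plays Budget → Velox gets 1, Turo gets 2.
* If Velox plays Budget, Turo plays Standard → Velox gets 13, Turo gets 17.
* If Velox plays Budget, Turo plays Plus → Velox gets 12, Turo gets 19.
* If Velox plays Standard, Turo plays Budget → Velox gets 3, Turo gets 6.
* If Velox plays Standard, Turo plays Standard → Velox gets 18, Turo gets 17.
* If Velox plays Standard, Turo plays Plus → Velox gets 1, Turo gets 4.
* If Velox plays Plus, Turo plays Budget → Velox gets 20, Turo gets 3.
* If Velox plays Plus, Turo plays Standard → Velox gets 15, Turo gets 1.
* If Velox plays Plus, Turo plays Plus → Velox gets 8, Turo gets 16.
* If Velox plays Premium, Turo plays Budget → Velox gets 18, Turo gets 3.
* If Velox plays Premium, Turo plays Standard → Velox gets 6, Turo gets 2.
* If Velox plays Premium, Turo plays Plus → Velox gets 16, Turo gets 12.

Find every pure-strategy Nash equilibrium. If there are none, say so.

(Budget, Budget): Velox can switch to Standard (1 → 3). Not NE.
(Budget, Standard): Velox can switch to Standard (13 → 18). Not NE.
(Budget, Plus): Velox can switch to Premium (12 → 16). Not NE.
(Standard, Budget): Velox can switch to Plus (3 → 20). Not NE.
(Standard, Standard): Velox gets 18, best alternative 15; Turo gets 17, best alternative 6. No profitable deviation — NE.
(Standard, Plus): Velox can switch to Budget (1 → 12). Not NE.
(Plus, Budget): Turo can switch to Plus (3 → 16). Not NE.
(Premium, Plus): Velox gets 16, best alternative 12; Turo gets 12, best alternative 3. No profitable deviation — NE.
(The remaining 4 profiles each have a profitable deviation by the same check.)

The pure Nash equilibria are (Standard, Standard) and (Premium, Plus).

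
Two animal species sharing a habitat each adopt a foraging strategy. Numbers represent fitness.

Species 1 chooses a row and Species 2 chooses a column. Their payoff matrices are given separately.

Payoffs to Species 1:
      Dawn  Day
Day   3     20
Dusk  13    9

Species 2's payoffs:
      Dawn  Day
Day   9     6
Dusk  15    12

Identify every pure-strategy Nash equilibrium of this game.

(Day, Dawn): Species 1 can switch to Dusk (3 → 13). Not NE.
(Day, Day): Species 2 can switch to Dawn (6 → 9). Not NE.
(Dusk, Dawn): Species 1 gets 13, best alternative 3; Species 2 gets 15, best alternative 12. No profitable deviation — NE.
(Dusk, Day): Species 1 can switch to Day (9 → 20). Not NE.

(Dusk, Dawn)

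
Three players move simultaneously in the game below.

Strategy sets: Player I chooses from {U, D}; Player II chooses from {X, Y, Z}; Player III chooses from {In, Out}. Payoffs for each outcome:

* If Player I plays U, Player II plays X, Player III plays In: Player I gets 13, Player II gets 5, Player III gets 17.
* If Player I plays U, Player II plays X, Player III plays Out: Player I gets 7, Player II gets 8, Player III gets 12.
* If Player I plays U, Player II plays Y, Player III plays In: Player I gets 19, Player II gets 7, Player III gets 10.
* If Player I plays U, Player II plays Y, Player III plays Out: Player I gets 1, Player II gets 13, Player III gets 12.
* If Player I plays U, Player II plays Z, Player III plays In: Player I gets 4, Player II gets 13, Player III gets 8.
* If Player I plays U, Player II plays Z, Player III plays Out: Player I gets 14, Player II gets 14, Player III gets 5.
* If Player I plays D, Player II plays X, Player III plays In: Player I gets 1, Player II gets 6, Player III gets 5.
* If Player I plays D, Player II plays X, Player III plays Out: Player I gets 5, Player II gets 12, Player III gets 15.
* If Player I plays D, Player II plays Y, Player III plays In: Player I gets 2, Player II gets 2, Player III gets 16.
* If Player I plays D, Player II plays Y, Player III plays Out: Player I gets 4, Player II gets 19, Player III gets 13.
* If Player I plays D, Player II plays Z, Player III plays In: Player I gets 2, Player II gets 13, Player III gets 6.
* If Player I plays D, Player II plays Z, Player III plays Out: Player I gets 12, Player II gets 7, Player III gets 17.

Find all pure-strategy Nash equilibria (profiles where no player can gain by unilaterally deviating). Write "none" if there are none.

(U, X, In): Player II can switch to Y (5 → 7). Not NE.
(U, X, Out): Player II can switch to Y (8 → 13). Not NE.
(U, Y, In): Player II can switch to Z (7 → 13). Not NE.
(U, Y, Out): Player I can switch to D (1 → 4). Not NE.
(U, Z, In): Player I gets 4, best alternative 2; Player II gets 13, best alternative 7; Player III gets 8, best alternative 5. No profitable deviation — NE.
(U, Z, Out): Player III can switch to In (5 → 8). Not NE.
(D, X, In): Player I can switch to U (1 → 13). Not NE.
(D, X, Out): Player I can switch to U (5 → 7). Not NE.
(D, Y, In): Player I can switch to U (2 → 19). Not NE.
(The remaining 3 profiles each have a profitable deviation by the same check.)

Pure NE: (U, Z, In)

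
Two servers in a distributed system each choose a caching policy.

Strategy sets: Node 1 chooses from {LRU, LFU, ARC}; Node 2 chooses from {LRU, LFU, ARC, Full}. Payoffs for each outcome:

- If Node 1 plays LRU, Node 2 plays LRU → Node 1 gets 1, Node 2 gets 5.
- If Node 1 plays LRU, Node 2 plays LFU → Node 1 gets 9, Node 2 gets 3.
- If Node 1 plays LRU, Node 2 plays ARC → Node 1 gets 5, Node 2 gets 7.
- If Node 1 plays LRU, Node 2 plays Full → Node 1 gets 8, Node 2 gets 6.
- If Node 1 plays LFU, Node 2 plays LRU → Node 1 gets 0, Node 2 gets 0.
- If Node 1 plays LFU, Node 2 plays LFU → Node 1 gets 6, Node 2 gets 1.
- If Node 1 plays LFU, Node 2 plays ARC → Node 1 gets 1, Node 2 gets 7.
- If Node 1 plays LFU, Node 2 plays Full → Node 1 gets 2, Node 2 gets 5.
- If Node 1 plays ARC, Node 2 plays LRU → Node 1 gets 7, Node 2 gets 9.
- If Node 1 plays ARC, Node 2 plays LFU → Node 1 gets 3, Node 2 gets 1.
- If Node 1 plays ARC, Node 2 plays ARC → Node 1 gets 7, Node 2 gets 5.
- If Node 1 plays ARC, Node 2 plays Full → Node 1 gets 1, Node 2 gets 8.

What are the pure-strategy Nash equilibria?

The unique pure-strategy Nash equilibrium is (ARC, LRU).

(LRU, LRU): Node 1 can switch to ARC (1 → 7). Not NE.
(LRU, LFU): Node 2 can switch to LRU (3 → 5). Not NE.
(LRU, ARC): Node 1 can switch to ARC (5 → 7). Not NE.
(LRU, Full): Node 2 can switch to ARC (6 → 7). Not NE.
(LFU, LRU): Node 1 can switch to LRU (0 → 1). Not NE.
(LFU, LFU): Node 1 can switch to LRU (6 → 9). Not NE.
(ARC, LRU): Node 1 gets 7, best alternative 1; Node 2 gets 9, best alternative 8. No profitable deviation — NE.
(The remaining 5 profiles each have a profitable deviation by the same check.)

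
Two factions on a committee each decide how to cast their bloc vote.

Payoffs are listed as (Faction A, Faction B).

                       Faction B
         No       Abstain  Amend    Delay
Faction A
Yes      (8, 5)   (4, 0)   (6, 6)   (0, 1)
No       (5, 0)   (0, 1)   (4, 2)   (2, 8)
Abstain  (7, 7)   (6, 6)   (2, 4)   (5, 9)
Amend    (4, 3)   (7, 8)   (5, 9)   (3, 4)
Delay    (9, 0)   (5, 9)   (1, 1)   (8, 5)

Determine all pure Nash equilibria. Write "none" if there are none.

The unique pure-strategy Nash equilibrium is (Yes, Amend).

For each strategy profile, look for a profitable unilateral deviation.
(Yes, No): Faction A can switch to Delay (8 → 9). Not NE.
(Yes, Abstain): Faction A can switch to Abstain (4 → 6). Not NE.
(Yes, Amend): Faction A gets 6, best alternative 5; Faction B gets 6, best alternative 5. No profitable deviation — NE.
(Yes, Delay): Faction A can switch to No (0 → 2). Not NE.
(No, No): Faction A can switch to Yes (5 → 8). Not NE.
(No, Abstain): Faction A can switch to Yes (0 → 4). Not NE.
(No, Amend): Faction A can switch to Yes (4 → 6). Not NE.
(No, Delay): Faction A can switch to Abstain (2 → 5). Not NE.
(Abstain, No): Faction A can switch to Yes (7 → 8). Not NE.
(Abstain, Abstain): Faction A can switch to Amend (6 → 7). Not NE.
(Abstain, Amend): Faction A can switch to Yes (2 → 6). Not NE.
(The remaining 9 profiles each have a profitable deviation by the same check.)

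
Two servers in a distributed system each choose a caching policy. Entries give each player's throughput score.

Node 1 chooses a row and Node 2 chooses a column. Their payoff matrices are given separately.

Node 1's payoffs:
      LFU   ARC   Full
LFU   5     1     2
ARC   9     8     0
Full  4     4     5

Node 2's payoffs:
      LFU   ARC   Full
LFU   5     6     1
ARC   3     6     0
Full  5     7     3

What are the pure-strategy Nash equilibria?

(ARC, ARC)

Mark each player's best response to every combination of opponents' strategies; a profile where every player is best-responding is a pure Nash equilibrium.
Node 1 against LFU: payoffs 5, 9, 4 → best response ARC.
Node 1 against ARC: payoffs 1, 8, 4 → best response ARC.
Node 1 against Full: payoffs 2, 0, 5 → best response Full.
Node 2 against LFU: payoffs 5, 6, 1 → best response ARC.
Node 2 against ARC: payoffs 3, 6, 0 → best response ARC.
Node 2 against Full: payoffs 5, 7, 3 → best response ARC.
Mutual best responses: (ARC, ARC).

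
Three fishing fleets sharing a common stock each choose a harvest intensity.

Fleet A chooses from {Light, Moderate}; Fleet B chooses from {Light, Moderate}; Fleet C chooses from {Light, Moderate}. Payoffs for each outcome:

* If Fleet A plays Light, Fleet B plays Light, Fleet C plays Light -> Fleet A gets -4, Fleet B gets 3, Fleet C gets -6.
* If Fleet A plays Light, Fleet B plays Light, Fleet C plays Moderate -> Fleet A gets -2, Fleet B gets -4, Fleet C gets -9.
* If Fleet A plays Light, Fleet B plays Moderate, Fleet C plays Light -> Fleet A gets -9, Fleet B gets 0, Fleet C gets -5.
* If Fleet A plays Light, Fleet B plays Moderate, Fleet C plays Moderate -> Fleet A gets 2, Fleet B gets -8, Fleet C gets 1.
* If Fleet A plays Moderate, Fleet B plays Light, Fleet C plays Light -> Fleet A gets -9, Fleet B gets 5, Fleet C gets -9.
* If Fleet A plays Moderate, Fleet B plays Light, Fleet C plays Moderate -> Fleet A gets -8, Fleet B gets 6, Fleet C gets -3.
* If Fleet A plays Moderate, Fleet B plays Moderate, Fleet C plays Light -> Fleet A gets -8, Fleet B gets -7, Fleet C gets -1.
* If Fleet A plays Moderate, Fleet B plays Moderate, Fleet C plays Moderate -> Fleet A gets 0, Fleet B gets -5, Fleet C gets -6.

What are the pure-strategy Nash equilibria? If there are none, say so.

(Light, Light, Light)

Fleet A against (Light, Light): payoffs -4, -9 → best response Light.
Fleet A against (Light, Moderate): payoffs -2, -8 → best response Light.
Fleet A against (Moderate, Light): payoffs -9, -8 → best response Moderate.
Fleet A against (Moderate, Moderate): payoffs 2, 0 → best response Light.
Fleet B against (Light, Light): payoffs 3, 0 → best response Light.
Fleet B against (Light, Moderate): payoffs -4, -8 → best response Light.
Fleet B against (Moderate, Light): payoffs 5, -7 → best response Light.
Fleet B against (Moderate, Moderate): payoffs 6, -5 → best response Light.
Fleet C against (Light, Light): payoffs -6, -9 → best response Light.
Fleet C against (Light, Moderate): payoffs -5, 1 → best response Moderate.
Fleet C against (Moderate, Light): payoffs -9, -3 → best response Moderate.
Fleet C against (Moderate, Moderate): payoffs -1, -6 → best response Light.
Mutual best responses: (Light, Light, Light).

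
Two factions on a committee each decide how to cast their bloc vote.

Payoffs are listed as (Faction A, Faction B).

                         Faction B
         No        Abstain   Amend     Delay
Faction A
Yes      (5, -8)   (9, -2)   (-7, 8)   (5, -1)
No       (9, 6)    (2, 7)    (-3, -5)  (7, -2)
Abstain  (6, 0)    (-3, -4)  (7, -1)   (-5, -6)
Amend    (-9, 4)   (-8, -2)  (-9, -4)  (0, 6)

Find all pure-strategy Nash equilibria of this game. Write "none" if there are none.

Faction A against No: payoffs 5, 9, 6, -9 → best response No.
Faction A against Abstain: payoffs 9, 2, -3, -8 → best response Yes.
Faction A against Amend: payoffs -7, -3, 7, -9 → best response Abstain.
Faction A against Delay: payoffs 5, 7, -5, 0 → best response No.
Faction B against Yes: payoffs -8, -2, 8, -1 → best response Amend.
Faction B against No: payoffs 6, 7, -5, -2 → best response Abstain.
Faction B against Abstain: payoffs 0, -4, -1, -6 → best response No.
Faction B against Amend: payoffs 4, -2, -4, 6 → best response Delay.
No profile is a mutual best response for all players.

There is no pure-strategy Nash equilibrium.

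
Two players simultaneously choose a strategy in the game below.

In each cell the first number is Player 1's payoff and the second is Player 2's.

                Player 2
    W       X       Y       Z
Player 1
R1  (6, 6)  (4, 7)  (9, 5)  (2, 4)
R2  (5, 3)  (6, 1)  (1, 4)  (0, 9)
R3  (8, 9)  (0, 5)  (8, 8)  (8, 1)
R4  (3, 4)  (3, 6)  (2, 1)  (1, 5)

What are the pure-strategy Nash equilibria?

Player 1 against W: payoffs 6, 5, 8, 3 → best response R3.
Player 1 against X: payoffs 4, 6, 0, 3 → best response R2.
Player 1 against Y: payoffs 9, 1, 8, 2 → best response R1.
Player 1 against Z: payoffs 2, 0, 8, 1 → best response R3.
Player 2 against R1: payoffs 6, 7, 5, 4 → best response X.
Player 2 against R2: payoffs 3, 1, 4, 9 → best response Z.
Player 2 against R3: payoffs 9, 5, 8, 1 → best response W.
Player 2 against R4: payoffs 4, 6, 1, 5 → best response X.
Mutual best responses: (R3, W).

Pure NE: (R3, W)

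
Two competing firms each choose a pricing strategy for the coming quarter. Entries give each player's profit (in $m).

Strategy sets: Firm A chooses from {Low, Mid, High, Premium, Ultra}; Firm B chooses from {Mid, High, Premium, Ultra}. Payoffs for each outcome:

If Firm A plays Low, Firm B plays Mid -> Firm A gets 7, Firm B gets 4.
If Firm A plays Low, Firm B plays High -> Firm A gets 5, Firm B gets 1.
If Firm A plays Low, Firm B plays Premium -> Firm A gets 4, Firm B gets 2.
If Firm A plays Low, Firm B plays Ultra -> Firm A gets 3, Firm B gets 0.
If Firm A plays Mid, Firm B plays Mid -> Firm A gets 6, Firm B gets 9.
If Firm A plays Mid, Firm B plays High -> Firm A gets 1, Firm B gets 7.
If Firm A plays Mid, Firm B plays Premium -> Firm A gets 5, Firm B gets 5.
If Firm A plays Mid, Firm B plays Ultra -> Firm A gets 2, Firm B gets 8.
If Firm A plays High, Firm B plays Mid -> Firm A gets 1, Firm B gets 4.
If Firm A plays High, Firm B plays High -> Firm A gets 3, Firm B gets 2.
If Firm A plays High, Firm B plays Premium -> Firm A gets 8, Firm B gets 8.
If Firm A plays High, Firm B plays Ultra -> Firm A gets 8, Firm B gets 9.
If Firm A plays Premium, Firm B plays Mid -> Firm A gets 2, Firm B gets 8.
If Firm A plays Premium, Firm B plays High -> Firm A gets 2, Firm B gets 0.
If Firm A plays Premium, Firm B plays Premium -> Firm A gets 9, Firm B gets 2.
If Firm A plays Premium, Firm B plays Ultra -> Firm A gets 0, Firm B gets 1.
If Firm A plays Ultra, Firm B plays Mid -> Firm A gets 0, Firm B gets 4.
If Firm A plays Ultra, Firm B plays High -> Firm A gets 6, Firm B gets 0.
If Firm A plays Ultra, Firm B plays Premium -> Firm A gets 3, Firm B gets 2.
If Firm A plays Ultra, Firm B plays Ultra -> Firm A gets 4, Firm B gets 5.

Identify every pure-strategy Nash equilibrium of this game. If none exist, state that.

Pure-strategy Nash equilibria: (Low, Mid); (High, Ultra)

For each player, find the best response to each opponent profile; mutual best responses are the pure NE.
Firm A against Mid: payoffs 7, 6, 1, 2, 0 → best response Low.
Firm A against High: payoffs 5, 1, 3, 2, 6 → best response Ultra.
Firm A against Premium: payoffs 4, 5, 8, 9, 3 → best response Premium.
Firm A against Ultra: payoffs 3, 2, 8, 0, 4 → best response High.
Firm B against Low: payoffs 4, 1, 2, 0 → best response Mid.
Firm B against Mid: payoffs 9, 7, 5, 8 → best response Mid.
Firm B against High: payoffs 4, 2, 8, 9 → best response Ultra.
Firm B against Premium: payoffs 8, 0, 2, 1 → best response Mid.
Firm B against Ultra: payoffs 4, 0, 2, 5 → best response Ultra.
Mutual best responses: (Low, Mid); (High, Ultra).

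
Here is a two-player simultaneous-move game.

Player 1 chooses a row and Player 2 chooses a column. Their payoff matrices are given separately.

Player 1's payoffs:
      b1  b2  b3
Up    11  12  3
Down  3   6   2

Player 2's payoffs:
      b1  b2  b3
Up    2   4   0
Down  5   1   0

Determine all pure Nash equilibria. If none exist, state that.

(Up, b2)

Check each profile: it is a Nash equilibrium iff no player can strictly gain by switching unilaterally.
(Up, b1): Player 2 can switch to b2 (2 → 4). Not NE.
(Up, b2): Player 1 gets 12, best alternative 6; Player 2 gets 4, best alternative 2. No profitable deviation — NE.
(Up, b3): Player 2 can switch to b1 (0 → 2). Not NE.
(Down, b1): Player 1 can switch to Up (3 → 11). Not NE.
(Down, b2): Player 1 can switch to Up (6 → 12). Not NE.
(Down, b3): Player 1 can switch to Up (2 → 3). Not NE.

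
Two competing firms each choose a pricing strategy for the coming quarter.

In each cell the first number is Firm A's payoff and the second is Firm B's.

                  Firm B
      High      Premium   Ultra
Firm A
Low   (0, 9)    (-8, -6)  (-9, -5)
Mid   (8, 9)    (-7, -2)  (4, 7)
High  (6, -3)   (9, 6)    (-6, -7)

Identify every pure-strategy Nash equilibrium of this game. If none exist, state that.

Firm A against High: payoffs 0, 8, 6 → best response Mid.
Firm A against Premium: payoffs -8, -7, 9 → best response High.
Firm A against Ultra: payoffs -9, 4, -6 → best response Mid.
Firm B against Low: payoffs 9, -6, -5 → best response High.
Firm B against Mid: payoffs 9, -2, 7 → best response High.
Firm B against High: payoffs -3, 6, -7 → best response Premium.
Mutual best responses: (Mid, High); (High, Premium).

Pure-strategy Nash equilibria: (Mid, High); (High, Premium)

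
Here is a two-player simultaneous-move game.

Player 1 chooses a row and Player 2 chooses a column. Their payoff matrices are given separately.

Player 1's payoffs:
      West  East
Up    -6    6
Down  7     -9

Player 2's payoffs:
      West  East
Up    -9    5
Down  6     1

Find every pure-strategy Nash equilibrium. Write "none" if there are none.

The pure Nash equilibria are (Up, East) and (Down, West).

Mark each player's best response to every combination of opponents' strategies; a profile where every player is best-responding is a pure Nash equilibrium.
Player 1 against West: payoffs -6, 7 → best response Down.
Player 1 against East: payoffs 6, -9 → best response Up.
Player 2 against Up: payoffs -9, 5 → best response East.
Player 2 against Down: payoffs 6, 1 → best response West.
Mutual best responses: (Up, East); (Down, West).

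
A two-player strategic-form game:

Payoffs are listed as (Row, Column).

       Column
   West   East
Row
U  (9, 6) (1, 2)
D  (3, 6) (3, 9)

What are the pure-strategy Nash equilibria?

(U, West); (D, East)

For each player, find the best response to each opponent profile; mutual best responses are the pure NE.
Row against West: payoffs 9, 3 → best response U.
Row against East: payoffs 1, 3 → best response D.
Column against U: payoffs 6, 2 → best response West.
Column against D: payoffs 6, 9 → best response East.
Mutual best responses: (U, West); (D, East).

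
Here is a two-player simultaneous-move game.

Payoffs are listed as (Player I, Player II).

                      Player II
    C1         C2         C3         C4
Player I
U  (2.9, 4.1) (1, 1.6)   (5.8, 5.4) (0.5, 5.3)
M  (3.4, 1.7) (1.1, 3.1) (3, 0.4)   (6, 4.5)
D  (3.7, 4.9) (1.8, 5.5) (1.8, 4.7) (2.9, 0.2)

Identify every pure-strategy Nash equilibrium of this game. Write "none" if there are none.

Player I against C1: payoffs 2.9, 3.4, 3.7 → best response D.
Player I against C2: payoffs 1, 1.1, 1.8 → best response D.
Player I against C3: payoffs 5.8, 3, 1.8 → best response U.
Player I against C4: payoffs 0.5, 6, 2.9 → best response M.
Player II against U: payoffs 4.1, 1.6, 5.4, 5.3 → best response C3.
Player II against M: payoffs 1.7, 3.1, 0.4, 4.5 → best response C4.
Player II against D: payoffs 4.9, 5.5, 4.7, 0.2 → best response C2.
Mutual best responses: (U, C3); (M, C4); (D, C2).

The pure Nash equilibria are (U, C3) and (M, C4) and (D, C2).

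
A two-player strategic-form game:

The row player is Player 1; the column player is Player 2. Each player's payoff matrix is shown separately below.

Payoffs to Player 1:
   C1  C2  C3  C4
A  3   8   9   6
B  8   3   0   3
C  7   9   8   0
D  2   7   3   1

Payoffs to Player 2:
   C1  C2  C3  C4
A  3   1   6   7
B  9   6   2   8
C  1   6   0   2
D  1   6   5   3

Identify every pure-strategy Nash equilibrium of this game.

Player 1 against C1: payoffs 3, 8, 7, 2 → best response B.
Player 1 against C2: payoffs 8, 3, 9, 7 → best response C.
Player 1 against C3: payoffs 9, 0, 8, 3 → best response A.
Player 1 against C4: payoffs 6, 3, 0, 1 → best response A.
Player 2 against A: payoffs 3, 1, 6, 7 → best response C4.
Player 2 against B: payoffs 9, 6, 2, 8 → best response C1.
Player 2 against C: payoffs 1, 6, 0, 2 → best response C2.
Player 2 against D: payoffs 1, 6, 5, 3 → best response C2.
Mutual best responses: (A, C4); (B, C1); (C, C2).

(A, C4), (B, C1), (C, C2)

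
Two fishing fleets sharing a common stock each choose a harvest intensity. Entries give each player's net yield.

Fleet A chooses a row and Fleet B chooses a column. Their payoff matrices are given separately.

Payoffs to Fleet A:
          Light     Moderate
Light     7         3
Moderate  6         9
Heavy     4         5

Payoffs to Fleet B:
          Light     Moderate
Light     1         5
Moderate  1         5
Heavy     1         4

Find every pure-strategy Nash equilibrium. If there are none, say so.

(Moderate, Moderate)

Fleet A against Light: payoffs 7, 6, 4 → best response Light.
Fleet A against Moderate: payoffs 3, 9, 5 → best response Moderate.
Fleet B against Light: payoffs 1, 5 → best response Moderate.
Fleet B against Moderate: payoffs 1, 5 → best response Moderate.
Fleet B against Heavy: payoffs 1, 4 → best response Moderate.
Mutual best responses: (Moderate, Moderate).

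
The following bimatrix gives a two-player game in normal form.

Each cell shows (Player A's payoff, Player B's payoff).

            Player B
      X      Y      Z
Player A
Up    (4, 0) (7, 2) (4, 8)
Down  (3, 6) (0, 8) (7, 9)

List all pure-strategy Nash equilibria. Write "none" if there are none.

(Down, Z)

Player A against X: payoffs 4, 3 → best response Up.
Player A against Y: payoffs 7, 0 → best response Up.
Player A against Z: payoffs 4, 7 → best response Down.
Player B against Up: payoffs 0, 2, 8 → best response Z.
Player B against Down: payoffs 6, 8, 9 → best response Z.
Mutual best responses: (Down, Z).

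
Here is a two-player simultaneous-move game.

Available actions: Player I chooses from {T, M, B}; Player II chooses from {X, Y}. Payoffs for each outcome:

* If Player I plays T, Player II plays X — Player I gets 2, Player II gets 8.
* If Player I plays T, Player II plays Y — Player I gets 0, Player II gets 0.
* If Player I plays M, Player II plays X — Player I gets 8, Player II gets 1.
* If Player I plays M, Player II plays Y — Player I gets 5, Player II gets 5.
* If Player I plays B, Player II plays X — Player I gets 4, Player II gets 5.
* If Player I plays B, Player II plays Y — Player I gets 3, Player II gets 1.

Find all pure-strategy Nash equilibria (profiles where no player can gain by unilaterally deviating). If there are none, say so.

(M, Y)

Player I against X: payoffs 2, 8, 4 → best response M.
Player I against Y: payoffs 0, 5, 3 → best response M.
Player II against T: payoffs 8, 0 → best response X.
Player II against M: payoffs 1, 5 → best response Y.
Player II against B: payoffs 5, 1 → best response X.
Mutual best responses: (M, Y).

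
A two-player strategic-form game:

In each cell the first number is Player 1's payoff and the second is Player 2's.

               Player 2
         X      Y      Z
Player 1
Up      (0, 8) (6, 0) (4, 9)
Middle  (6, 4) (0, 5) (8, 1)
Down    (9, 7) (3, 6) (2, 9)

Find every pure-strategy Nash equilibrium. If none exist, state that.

There is no pure-strategy Nash equilibrium.

Player 1 against X: payoffs 0, 6, 9 → best response Down.
Player 1 against Y: payoffs 6, 0, 3 → best response Up.
Player 1 against Z: payoffs 4, 8, 2 → best response Middle.
Player 2 against Up: payoffs 8, 0, 9 → best response Z.
Player 2 against Middle: payoffs 4, 5, 1 → best response Y.
Player 2 against Down: payoffs 7, 6, 9 → best response Z.
No profile is a mutual best response for all players.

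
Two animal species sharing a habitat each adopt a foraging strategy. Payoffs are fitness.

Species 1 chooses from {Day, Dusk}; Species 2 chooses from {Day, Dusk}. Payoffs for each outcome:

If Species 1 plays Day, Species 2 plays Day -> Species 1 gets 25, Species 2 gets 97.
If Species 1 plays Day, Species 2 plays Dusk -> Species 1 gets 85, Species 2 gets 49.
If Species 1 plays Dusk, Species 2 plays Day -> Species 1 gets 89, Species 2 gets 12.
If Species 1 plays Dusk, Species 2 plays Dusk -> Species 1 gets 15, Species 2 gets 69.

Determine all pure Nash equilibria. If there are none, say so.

none

For each strategy profile, look for a profitable unilateral deviation.
(Day, Day): Species 1 can switch to Dusk (25 → 89). Not NE.
(Day, Dusk): Species 2 can switch to Day (49 → 97). Not NE.
(Dusk, Day): Species 2 can switch to Dusk (12 → 69). Not NE.
(Dusk, Dusk): Species 1 can switch to Day (15 → 85). Not NE.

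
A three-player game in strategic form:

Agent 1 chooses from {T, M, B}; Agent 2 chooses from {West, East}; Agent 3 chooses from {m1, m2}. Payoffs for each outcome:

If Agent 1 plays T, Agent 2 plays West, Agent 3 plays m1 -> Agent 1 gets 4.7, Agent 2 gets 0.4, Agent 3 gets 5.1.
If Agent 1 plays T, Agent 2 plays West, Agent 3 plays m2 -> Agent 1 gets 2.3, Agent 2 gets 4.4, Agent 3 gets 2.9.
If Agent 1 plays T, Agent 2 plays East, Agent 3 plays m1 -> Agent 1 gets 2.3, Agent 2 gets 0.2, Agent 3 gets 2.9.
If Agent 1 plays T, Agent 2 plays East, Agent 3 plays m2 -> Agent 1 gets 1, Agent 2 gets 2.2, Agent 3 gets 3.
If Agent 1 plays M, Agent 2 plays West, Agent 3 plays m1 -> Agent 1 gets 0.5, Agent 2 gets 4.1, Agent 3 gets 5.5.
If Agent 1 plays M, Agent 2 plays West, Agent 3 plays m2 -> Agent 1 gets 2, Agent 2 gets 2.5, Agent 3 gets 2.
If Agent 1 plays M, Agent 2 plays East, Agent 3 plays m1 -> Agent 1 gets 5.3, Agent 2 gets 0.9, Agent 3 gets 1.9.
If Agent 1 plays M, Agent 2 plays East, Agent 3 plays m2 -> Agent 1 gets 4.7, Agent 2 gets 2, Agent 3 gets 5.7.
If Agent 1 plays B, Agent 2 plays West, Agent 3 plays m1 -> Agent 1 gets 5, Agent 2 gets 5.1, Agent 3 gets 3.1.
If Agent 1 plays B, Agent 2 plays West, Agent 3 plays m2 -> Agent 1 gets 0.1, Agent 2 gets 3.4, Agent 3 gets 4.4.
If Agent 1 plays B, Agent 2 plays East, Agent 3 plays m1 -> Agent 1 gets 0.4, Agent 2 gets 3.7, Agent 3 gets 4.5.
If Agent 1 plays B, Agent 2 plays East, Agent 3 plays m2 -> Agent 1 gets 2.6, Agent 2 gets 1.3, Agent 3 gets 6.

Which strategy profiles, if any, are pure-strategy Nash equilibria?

Check each profile: it is a Nash equilibrium iff no player can strictly gain by switching unilaterally.
(T, West, m1): Agent 1 can switch to B (4.7 → 5). Not NE.
(T, West, m2): Agent 3 can switch to m1 (2.9 → 5.1). Not NE.
(T, East, m1): Agent 1 can switch to M (2.3 → 5.3). Not NE.
(T, East, m2): Agent 1 can switch to M (1 → 4.7). Not NE.
(M, West, m1): Agent 1 can switch to T (0.5 → 4.7). Not NE.
(M, West, m2): Agent 1 can switch to T (2 → 2.3). Not NE.
(M, East, m1): Agent 2 can switch to West (0.9 → 4.1). Not NE.
(M, East, m2): Agent 2 can switch to West (2 → 2.5). Not NE.
(B, West, m1): Agent 3 can switch to m2 (3.1 → 4.4). Not NE.
(B, West, m2): Agent 1 can switch to T (0.1 → 2.3). Not NE.
(B, East, m1): Agent 1 can switch to T (0.4 → 2.3). Not NE.
(B, East, m2): Agent 1 can switch to M (2.6 → 4.7). Not NE.

No pure-strategy Nash equilibrium.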